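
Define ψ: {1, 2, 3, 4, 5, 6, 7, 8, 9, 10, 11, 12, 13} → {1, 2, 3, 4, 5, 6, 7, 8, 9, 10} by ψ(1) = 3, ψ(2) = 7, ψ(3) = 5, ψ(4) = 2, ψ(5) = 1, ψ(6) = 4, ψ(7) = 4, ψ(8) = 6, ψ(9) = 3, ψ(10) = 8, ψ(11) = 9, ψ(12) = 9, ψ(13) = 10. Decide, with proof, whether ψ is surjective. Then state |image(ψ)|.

Every element of the codomain has a preimage: 1 = ψ(5), 2 = ψ(4), 3 = ψ(1), 4 = ψ(6), 5 = ψ(3), 6 = ψ(8), 7 = ψ(2), 8 = ψ(10), 9 = ψ(11), 10 = ψ(13).
So ψ is surjective.
The image of ψ is {1, 2, 3, 4, 5, 6, 7, 8, 9, 10}, which has 10 elements.

10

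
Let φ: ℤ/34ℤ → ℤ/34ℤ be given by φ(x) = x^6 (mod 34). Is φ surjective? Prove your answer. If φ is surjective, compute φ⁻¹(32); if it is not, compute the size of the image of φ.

φ(16): Repeated squaring mod 34: 16^1 ≡ 16, 16^2 ≡ 16² = 256 ≡ 18, 16^4 ≡ 18² = 324 ≡ 18. Since 6 = 4 + 2, 16^6 ≡ 18·18: 18·18 = 324 ≡ 18. So 16^6 ≡ 18 (mod 34).
φ(18): Repeated squaring mod 34: 18^1 ≡ 18, 18^2 ≡ 18² = 324 ≡ 18, 18^4 ≡ 18² = 324 ≡ 18. Since 6 = 4 + 2, 18^6 ≡ 18·18: 18·18 = 324 ≡ 18. So 18^6 ≡ 18 (mod 34).
So φ(16) = φ(18) = 18 while 16 ≠ 18, thus φ is not injective.
A non-injective map from the 34-element set ℤ/34ℤ to itself takes at most 33 distinct values, so it cannot be surjective. So φ is not surjective.
Since φ is not surjective, we determine |image(φ)|. Computing x^6 mod 34 for each x (by repeated squaring, reducing mod 34 at every step), the values φ(0), φ(1), …, φ(33) are: 0, 1, 30, 15, 16, 19, 8, 9, 4, 21, 26, 25, 2, 33, 32, 13, 18, 17, 18, 13, 32, 33, 2, 25, 26, 21, 4, 9, 8, 19, 16, 15, 30, 1.
The distinct values are {0, 1, 2, 4, 8, 9, 13, 15, 16, 17, 18, 19, 21, 25, 26, 30, 32, 33}; there are 18 of them.

18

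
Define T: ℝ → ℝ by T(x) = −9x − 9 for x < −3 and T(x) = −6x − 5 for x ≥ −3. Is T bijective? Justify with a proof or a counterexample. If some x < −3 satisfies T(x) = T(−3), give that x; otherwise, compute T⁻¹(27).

-4

Both pieces are strictly decreasing (slopes −9 and −6), so each is injective on its own interval.
The left piece maps (−∞, −3) onto (18, ∞); the right piece maps [−3, ∞) onto (−∞, 13].
The images leave a gap (18 has no preimage), so T is not surjective, hence not bijective.
Because the two images are disjoint, no x < −3 has T(x) = T(−3), so we compute T⁻¹(27): 27 lies in (18, ∞), so solve −9x − 9 = 27: x = (27 + 9)/(−9) = −4.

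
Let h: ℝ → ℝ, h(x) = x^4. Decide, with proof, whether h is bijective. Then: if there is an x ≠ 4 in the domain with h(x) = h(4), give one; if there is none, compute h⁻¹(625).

-4

h(4) = 256 = (−4)^4 = h(−4) (since 4 is even), with 4 ≠ −4. So h is not injective, hence not bijective.
For the follow-up, such an x exists: taking x = −4 ∈ ℝ gives h(−4) = 256 = h(4) with −4 ≠ 4.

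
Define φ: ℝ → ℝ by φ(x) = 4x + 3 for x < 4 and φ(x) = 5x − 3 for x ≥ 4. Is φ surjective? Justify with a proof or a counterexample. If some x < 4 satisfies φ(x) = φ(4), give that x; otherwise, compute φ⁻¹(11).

Both pieces are strictly increasing (slopes 4 and 5), so each is injective on its own interval.
The left piece maps (−∞, 4) onto (−∞, 19); the right piece maps [4, ∞) onto [17, ∞).
The union (−∞, 19) ∪ [17, ∞) covers ℝ, so φ is surjective.
For the follow-up: the images overlap, so an x < 4 with φ(x) = φ(4) exists. φ(4) = 17; solving 4x + 3 = 17 for x < 4 gives x = (17 − 3)/4 = 7/2.

7/2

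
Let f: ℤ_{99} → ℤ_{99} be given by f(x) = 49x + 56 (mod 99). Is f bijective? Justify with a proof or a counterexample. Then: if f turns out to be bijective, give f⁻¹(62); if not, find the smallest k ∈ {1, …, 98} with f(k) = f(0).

By definition, f is injective when f(x_1) = f(x_2) forces x_1 = x_2.
Suppose f(x_1) = f(x_2) in ℤ_{99}. Then 49x_1 + 56 ≡ 49x_2 + 56 (mod 99), hence 49(x_1 − x_2) ≡ 0 (mod 99).
Since gcd(49, 99) = 1, 49 is invertible modulo 99, thus x_1 − x_2 ≡ 0 (mod 99), i.e. x_1 = x_2.
We now compute 49⁻¹ mod 99 explicitly. Euclid's algorithm: 99 = 2·49 + 1; back-substituting gives 1 = 97·49 − 48·99, so 49⁻¹ ≡ 97 (mod 99).
Then y ↦ 97(y − 56) is a two-sided inverse to f, so every y ∈ ℤ_{99} has a preimage.
Therefore f is bijective.
Since f is bijective, we find f⁻¹(62): we need 49x ≡ 62 − 56 ≡ 6 (mod 99). Using 49⁻¹ = 97: x ≡ 97·6 = 582 = 5·99 + 87, so x = 87.
Check: f(87) = 49·87 + 56 = 4319 = 43·99 + 62 ≡ 62 (mod 99).

87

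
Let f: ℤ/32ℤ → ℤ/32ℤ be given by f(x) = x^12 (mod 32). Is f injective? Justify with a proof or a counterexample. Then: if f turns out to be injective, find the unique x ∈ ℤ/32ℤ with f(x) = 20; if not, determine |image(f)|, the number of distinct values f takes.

f(0) = 0^12 = 0.
f(2): Repeated squaring mod 32: 2^1 ≡ 2, 2^2 ≡ 2² = 4, 2^4 ≡ 4² = 16, 2^8 ≡ 16² = 256 ≡ 0. Since 12 = 8 + 4, 2^12 ≡ 0·16: 0·16 = 0. So 2^12 ≡ 0 (mod 32).
So f(0) = f(2) = 0 while 0 ≠ 2, thus f is not injective.
Since f is not injective, we determine |image(f)|. Computing x^12 mod 32 for each x (by repeated squaring, reducing mod 32 at every step), the values f(0), f(1), …, f(31) are: 0, 1, 0, 17, 0, 17, 0, 1, 0, 1, 0, 17, 0, 17, 0, 1, 0, 1, 0, 17, 0, 17, 0, 1, 0, 1, 0, 17, 0, 17, 0, 1.
The distinct values are {0, 1, 17}; there are 3 of them.

3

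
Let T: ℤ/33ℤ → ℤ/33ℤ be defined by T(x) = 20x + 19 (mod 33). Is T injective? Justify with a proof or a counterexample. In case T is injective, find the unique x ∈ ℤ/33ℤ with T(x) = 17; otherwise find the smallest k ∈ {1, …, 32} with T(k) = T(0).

Suppose T(a) = T(b) in ℤ/33ℤ. Then 20a + 19 ≡ 20b + 19 (mod 33), thus 20(a − b) ≡ 0 (mod 33).
Since gcd(20, 33) = 1, 20 is invertible modulo 33, therefore a − b ≡ 0 (mod 33), i.e. a = b.
Hence T is injective.
We now compute 20⁻¹ mod 33 explicitly. Euclid's algorithm: 33 = 1·20 + 13, 20 = 1·13 + 7, 13 = 1·7 + 6, 7 = 1·6 + 1; back-substituting gives 1 = 5·20 − 3·33, so 20⁻¹ ≡ 5 (mod 33).
Since T is injective, we find T⁻¹(17): we need 20x ≡ 17 − 19 ≡ 31 (mod 33). Using 20⁻¹ = 5: x ≡ 5·31 = 155 = 4·33 + 23, so x = 23.
Check: T(23) = 20·23 + 19 = 479 = 14·33 + 17 ≡ 17 (mod 33).

23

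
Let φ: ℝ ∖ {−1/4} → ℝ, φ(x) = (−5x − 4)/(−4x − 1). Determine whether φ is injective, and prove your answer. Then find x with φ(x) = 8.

Suppose φ(u) = φ(v). Cross-multiplying: (−5u − 4)(−4v − 1) = (−5v − 4)(−4u − 1).
Expanding both sides and cancelling the symmetric terms leaves −11·(u − v) = 0. Since −11 ≠ 0, u = v. Hence φ is injective.
Solving φ(x) = 8: cross-multiplying gives −5x − 4 = 8(−4x − 1), which rearranges to 27x = −4, so x = −4/27.

-4/27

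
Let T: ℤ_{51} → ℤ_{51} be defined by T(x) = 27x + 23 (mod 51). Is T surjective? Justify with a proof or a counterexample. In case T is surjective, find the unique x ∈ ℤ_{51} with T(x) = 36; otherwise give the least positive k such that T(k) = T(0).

17

By definition, surjectivity means every element of the codomain has a preimage under T.
Since gcd(27, 51) = 3, we have 27x ≡ 0 (mod 3) for all x, so T(x) ≡ 2 (mod 3).
But 0 ≢ 2 (mod 3), so 0 ∈ ℤ_{51} has no preimage. So T is not surjective.
Since T is not surjective, we find the least positive k with T(k) = T(0): this means 27k ≡ 0 (mod 51), i.e. 51 ∣ 27k. Since gcd(27, 51) = 3, dividing through by 3 this holds exactly when 17 ∣ 9k, and as gcd(9, 17) = 1, exactly when 17 ∣ k.
The smallest positive such k is 17.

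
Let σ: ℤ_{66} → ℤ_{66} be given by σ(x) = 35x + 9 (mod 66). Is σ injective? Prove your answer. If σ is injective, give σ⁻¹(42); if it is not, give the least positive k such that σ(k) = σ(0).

33

Recall that injectivity means: for all s, t in the domain, σ(s) = σ(t) implies s = t.
If σ(s) = σ(t), then 35s ≡ 35t (mod 66). Because gcd(35, 66) = 1, we may cancel 35 to get s ≡ t (mod 66).
Therefore σ is injective.
We now compute 35⁻¹ mod 66 explicitly. Euclid's algorithm: 66 = 1·35 + 31, 35 = 1·31 + 4, 31 = 7·4 + 3, 4 = 1·3 + 1; back-substituting gives 1 = 17·35 − 9·66, so 35⁻¹ ≡ 17 (mod 66).
Since σ is injective, we find σ⁻¹(42): we need 35x ≡ 42 − 9 ≡ 33 (mod 66). Using 35⁻¹ = 17: x ≡ 17·33 = 561 = 8·66 + 33, so x = 33.
Check: σ(33) = 35·33 + 9 = 1164 = 17·66 + 42 ≡ 42 (mod 66).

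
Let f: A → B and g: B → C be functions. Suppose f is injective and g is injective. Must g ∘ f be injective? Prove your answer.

Suppose (g ∘ f)(a) = (g ∘ f)(b), i.e. g(f(a)) = g(f(b)).
Since g is injective, f(a) = f(b). Since f is injective, a = b. Thus g ∘ f is injective.

injective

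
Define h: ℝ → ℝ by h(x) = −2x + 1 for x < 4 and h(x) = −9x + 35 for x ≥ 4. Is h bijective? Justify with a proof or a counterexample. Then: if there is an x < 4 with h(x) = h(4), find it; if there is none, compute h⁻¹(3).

1

Both pieces are strictly decreasing (slopes −2 and −9), so each is injective on its own interval.
The left piece maps (−∞, 4) onto (−7, ∞); the right piece maps [4, ∞) onto (−∞, −1].
These images overlap. In particular h(4) = −1 (right piece), and solving −2x + 1 = −1 on the left piece gives x = 1 < 4.
So h(1) = h(4) with 1 ≠ 4, and h is not injective, hence not bijective. This x = 1 is the requested value below 4.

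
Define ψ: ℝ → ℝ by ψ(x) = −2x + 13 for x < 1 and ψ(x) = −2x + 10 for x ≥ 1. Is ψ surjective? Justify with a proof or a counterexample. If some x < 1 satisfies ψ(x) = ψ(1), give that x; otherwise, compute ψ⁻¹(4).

Both pieces are strictly decreasing (slopes −2 and −2), so each is injective on its own interval.
The left piece maps (−∞, 1) onto (11, ∞); the right piece maps [1, ∞) onto (−∞, 8].
The union (11, ∞) ∪ (−∞, 8] omits the interval between 11 and 8; in particular 11 has no preimage. So ψ is not surjective.
Because the two images are disjoint, no x < 1 has ψ(x) = ψ(1), so we compute ψ⁻¹(4): 4 lies in (−∞, 8], so solve −2x + 10 = 4: x = (4 − 10)/(−2) = 3.

3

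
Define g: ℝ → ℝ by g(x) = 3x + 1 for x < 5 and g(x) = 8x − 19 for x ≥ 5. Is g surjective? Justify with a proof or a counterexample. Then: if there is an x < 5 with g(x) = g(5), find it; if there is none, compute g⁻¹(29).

Both pieces are strictly increasing (slopes 3 and 8), so each is injective on its own interval.
The left piece maps (−∞, 5) onto (−∞, 16); the right piece maps [5, ∞) onto [21, ∞).
The union (−∞, 16) ∪ [21, ∞) omits the interval between 16 and 21; in particular 16 has no preimage. So g is not surjective.
Because the two images are disjoint, no x < 5 has g(x) = g(5), so we compute g⁻¹(29): 29 lies in [21, ∞), so solve 8x − 19 = 29: x = (29 + 19)/8 = 6.

6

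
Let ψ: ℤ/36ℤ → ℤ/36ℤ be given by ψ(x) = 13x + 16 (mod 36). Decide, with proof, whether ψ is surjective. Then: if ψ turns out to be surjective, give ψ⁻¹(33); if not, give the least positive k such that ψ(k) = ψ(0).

Since gcd(13, 36) = 1, 13 is invertible modulo 36. Euclid's algorithm: 36 = 2·13 + 10, 13 = 1·10 + 3, 10 = 3·3 + 1; back-substituting gives 1 = 25·13 − 9·36, so 13⁻¹ ≡ 25 (mod 36).
For any y ∈ ℤ/36ℤ, x = 25(y − 16) mod 36 satisfies ψ(x) = 13·25(y − 16) + 16 ≡ y (since 13·25 ≡ 1 mod 36). So every y has a preimage.
So ψ is surjective.
Since ψ is surjective, we find ψ⁻¹(33): we need 13x ≡ 33 − 16 ≡ 17 (mod 36). Using 13⁻¹ = 25: x ≡ 25·17 = 425 = 11·36 + 29, so x = 29.
Check: ψ(29) = 13·29 + 16 = 393 = 10·36 + 33 ≡ 33 (mod 36).

29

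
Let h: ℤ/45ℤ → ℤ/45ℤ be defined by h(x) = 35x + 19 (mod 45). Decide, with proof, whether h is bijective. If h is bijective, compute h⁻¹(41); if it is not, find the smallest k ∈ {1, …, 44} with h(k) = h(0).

Recall that h is injective if h(a) = h(b) implies a = b.
We have gcd(35, 45) = 5 > 1. Taking a = 0 and b = 9: h(0) = 19 and h(9) = 35·9 + 19 = 334 ≡ 19 (mod 45).
So h(0) = h(9) while 0 ≠ 9, hence h is not injective, hence not bijective.
Since h is not bijective, we find the least positive k with h(k) = h(0): this means 35k ≡ 0 (mod 45), i.e. 45 ∣ 35k. Since gcd(35, 45) = 5, dividing through by 5 this holds exactly when 9 ∣ 7k, and as gcd(7, 9) = 1, exactly when 9 ∣ k.
The smallest positive such k is 9.

9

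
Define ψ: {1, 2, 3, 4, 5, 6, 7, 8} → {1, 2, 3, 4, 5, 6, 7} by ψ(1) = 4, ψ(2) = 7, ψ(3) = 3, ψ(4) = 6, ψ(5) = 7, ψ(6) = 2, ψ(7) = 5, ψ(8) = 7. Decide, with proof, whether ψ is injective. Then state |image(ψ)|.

ψ(2) = 7 = ψ(5) with 2 ≠ 5, so ψ is not injective.
The image of ψ is {2, 3, 4, 5, 6, 7}, which has 6 elements.

6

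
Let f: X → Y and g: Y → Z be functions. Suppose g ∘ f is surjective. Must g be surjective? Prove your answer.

surjective

Let c ∈ Z. Since g ∘ f is surjective, some a ∈ X has g(f(a)) = c. Then b = f(a) ∈ Y satisfies g(b) = c. So g is surjective.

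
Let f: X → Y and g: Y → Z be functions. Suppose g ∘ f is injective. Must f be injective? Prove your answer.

Suppose f(u) = f(v). Applying g: (g ∘ f)(u) = (g ∘ f)(v). Since g ∘ f is injective, u = v. Hence f is injective.

injective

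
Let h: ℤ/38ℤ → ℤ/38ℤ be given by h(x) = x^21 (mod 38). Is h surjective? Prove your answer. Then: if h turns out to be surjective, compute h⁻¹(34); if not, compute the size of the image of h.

14

h(4): Repeated squaring mod 38: 4^1 ≡ 4, 4^2 ≡ 4² = 16, 4^4 ≡ 16² = 256 ≡ 28, 4^8 ≡ 28² = 784 ≡ 24, 4^16 ≡ 24² = 576 ≡ 6. Since 21 = 16 + 4 + 1, 4^21 ≡ 6·28·4: 6·28 = 168 ≡ 16, then 16·4 = 64 ≡ 26. So 4^21 ≡ 26 (mod 38).
h(6): Repeated squaring mod 38: 6^1 ≡ 6, 6^2 ≡ 6² = 36, 6^4 ≡ 36² = 1296 ≡ 4, 6^8 ≡ 4² = 16, 6^16 ≡ 16² = 256 ≡ 28. Since 21 = 16 + 4 + 1, 6^21 ≡ 28·4·6: 28·4 = 112 ≡ 36, then 36·6 = 216 ≡ 26. So 6^21 ≡ 26 (mod 38).
So h(4) = h(6) = 26 while 4 ≠ 6, thus h is not injective.
A non-injective map from the 38-element set ℤ/38ℤ to itself takes at most 37 distinct values, so it cannot be surjective. Therefore h is not surjective.
Since h is not surjective, we determine |image(h)|. Computing x^21 mod 38 for each x (by repeated squaring, reducing mod 38 at every step), the values h(0), h(1), …, h(37) are: 0, 1, 8, 27, 26, 11, 26, 1, 18, 7, 12, 1, 18, 31, 8, 31, 30, 11, 18, 19, 20, 27, 8, 7, 30, 7, 20, 37, 26, 31, 20, 37, 12, 27, 12, 11, 30, 37.
The distinct values are {0, 1, 7, 8, 11, 12, 18, 19, 20, 26, 27, 30, 31, 37}; there are 14 of them.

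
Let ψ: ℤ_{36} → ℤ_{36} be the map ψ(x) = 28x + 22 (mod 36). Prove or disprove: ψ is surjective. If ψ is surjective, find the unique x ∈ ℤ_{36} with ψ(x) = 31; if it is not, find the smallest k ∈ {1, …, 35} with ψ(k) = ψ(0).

Recall: ψ is surjective if every y in the codomain equals ψ(x) for some x in the domain.
Since gcd(28, 36) = 4, we have 28x ≡ 0 (mod 4) for all x, so ψ(x) ≡ 2 (mod 4).
But 0 ≢ 2 (mod 4), so 0 ∈ ℤ_{36} has no preimage. So ψ is not surjective.
Since ψ is not surjective, we find the least positive k with ψ(k) = ψ(0): this means 28k ≡ 0 (mod 36), i.e. 36 ∣ 28k. Since gcd(28, 36) = 4, dividing through by 4 this holds exactly when 9 ∣ 7k, and as gcd(7, 9) = 1, exactly when 9 ∣ k.
The smallest positive such k is 9.

9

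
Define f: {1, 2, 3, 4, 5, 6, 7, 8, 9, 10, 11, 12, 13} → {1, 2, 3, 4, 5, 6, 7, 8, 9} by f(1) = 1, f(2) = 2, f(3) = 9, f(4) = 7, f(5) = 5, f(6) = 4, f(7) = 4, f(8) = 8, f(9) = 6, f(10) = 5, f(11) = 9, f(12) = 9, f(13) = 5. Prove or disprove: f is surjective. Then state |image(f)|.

8

No element maps to 3, so f is not surjective.
The image of f is {1, 2, 4, 5, 6, 7, 8, 9}, which has 8 elements.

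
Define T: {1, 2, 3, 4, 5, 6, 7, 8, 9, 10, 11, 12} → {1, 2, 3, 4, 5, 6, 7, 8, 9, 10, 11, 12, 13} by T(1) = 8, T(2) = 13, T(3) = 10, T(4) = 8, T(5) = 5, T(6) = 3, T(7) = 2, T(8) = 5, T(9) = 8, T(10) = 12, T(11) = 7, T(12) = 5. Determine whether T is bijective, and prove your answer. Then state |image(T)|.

8

T(1) = 8 = T(4) with 1 ≠ 4, so T is not injective, hence not bijective.
The image of T is {2, 3, 5, 7, 8, 10, 12, 13}, which has 8 elements.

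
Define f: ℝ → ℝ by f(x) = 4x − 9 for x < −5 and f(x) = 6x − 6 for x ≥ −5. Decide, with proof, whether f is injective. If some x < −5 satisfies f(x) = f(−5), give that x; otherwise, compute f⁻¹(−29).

Both pieces are strictly increasing (slopes 4 and 6), so each is injective on its own interval.
The left piece maps (−∞, −5) onto (−∞, −29); the right piece maps [−5, ∞) onto [−36, ∞).
These images overlap. In particular f(−5) = −36 (right piece), and solving 4x − 9 = −36 on the left piece gives x = −27/4 < −5.
So f(−27/4) = f(−5) with −27/4 ≠ −5, and f is not injective. This x = −27/4 is the requested value below −5.

-27/4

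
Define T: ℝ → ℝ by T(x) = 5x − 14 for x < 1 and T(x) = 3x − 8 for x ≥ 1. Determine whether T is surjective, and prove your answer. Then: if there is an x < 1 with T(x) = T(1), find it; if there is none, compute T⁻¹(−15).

-1/5

Both pieces are strictly increasing (slopes 5 and 3), so each is injective on its own interval.
The left piece maps (−∞, 1) onto (−∞, −9); the right piece maps [1, ∞) onto [−5, ∞).
The union (−∞, −9) ∪ [−5, ∞) omits the interval between −9 and −5; in particular −9 has no preimage. So T is not surjective.
Because the two images are disjoint, no x < 1 has T(x) = T(1), so we compute T⁻¹(−15): −15 lies in (−∞, −9), so solve 5x − 14 = −15: x = (−15 + 14)/5 = −1/5.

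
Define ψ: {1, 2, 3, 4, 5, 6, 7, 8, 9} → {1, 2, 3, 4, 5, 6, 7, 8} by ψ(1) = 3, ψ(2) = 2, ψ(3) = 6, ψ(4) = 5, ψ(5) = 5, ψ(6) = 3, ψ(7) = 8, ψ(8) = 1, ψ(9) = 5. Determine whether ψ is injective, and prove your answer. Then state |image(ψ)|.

ψ(4) = 5 = ψ(5) with 4 ≠ 5, so ψ is not injective.
The image of ψ is {1, 2, 3, 5, 6, 8}, which has 6 elements.

6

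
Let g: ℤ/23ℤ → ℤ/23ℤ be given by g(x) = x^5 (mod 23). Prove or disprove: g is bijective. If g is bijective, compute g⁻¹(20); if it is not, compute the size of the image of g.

5

Since 23 is prime, the nonzero elements of ℤ/23ℤ form a cyclic group of order 22.
As gcd(5, 22) = 1, raising to the 5th power is a bijection on this group: if x_1^5 ≡ x_2^5 then (x_1x_2^{−1})^5 = 1, and the only element of order dividing gcd(5, 22) = 1 is 1, so x_1 = x_2.
With g(0) = 0 this makes g injective on all of ℤ/23ℤ, hence bijective (finite equal-size domain and codomain). In particular g is bijective.
Since g is bijective, we find the preimage of 20. The inverse of x ↦ x^5 on (ℤ/23ℤ)^× is x ↦ x^9, because 5·9 = 45 = 2·22 + 1 ≡ 1 (mod 22) and x^{22} = 1 for x ≠ 0 (Fermat). So g⁻¹(20) = 20^9 mod 23.
Repeated squaring mod 23: 20^1 ≡ 20, 20^2 ≡ 20² = 400 ≡ 9, 20^4 ≡ 9² = 81 ≡ 12, 20^8 ≡ 12² = 144 ≡ 6. Since 9 = 8 + 1, 20^9 ≡ 6·20: 6·20 = 120 ≡ 5. So 20^9 ≡ 5 (mod 23).
Hence g⁻¹(20) = 5.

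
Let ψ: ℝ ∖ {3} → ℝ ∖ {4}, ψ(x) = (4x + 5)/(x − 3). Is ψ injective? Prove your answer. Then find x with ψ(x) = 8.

Suppose ψ(x_1) = ψ(x_2). Cross-multiplying: (4x_1 + 5)(x_2 − 3) = (4x_2 + 5)(x_1 − 3).
Expanding both sides and cancelling the symmetric terms leaves −17·(x_1 − x_2) = 0. Since −17 ≠ 0, x_1 = x_2. So ψ is injective.
Solving ψ(x) = 8: cross-multiplying gives 4x + 5 = 8(x − 3), which rearranges to −4x = −29, so x = 29/4.

29/4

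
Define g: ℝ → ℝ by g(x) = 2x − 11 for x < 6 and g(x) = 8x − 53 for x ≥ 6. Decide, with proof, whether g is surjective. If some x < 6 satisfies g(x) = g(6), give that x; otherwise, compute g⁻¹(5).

3

Both pieces are strictly increasing (slopes 2 and 8), so each is injective on its own interval.
The left piece maps (−∞, 6) onto (−∞, 1); the right piece maps [6, ∞) onto [−5, ∞).
The union (−∞, 1) ∪ [−5, ∞) covers ℝ, so g is surjective.
For the follow-up: the images overlap, so an x < 6 with g(x) = g(6) exists. g(6) = −5; solving 2x − 11 = −5 for x < 6 gives x = (−5 + 11)/2 = 3.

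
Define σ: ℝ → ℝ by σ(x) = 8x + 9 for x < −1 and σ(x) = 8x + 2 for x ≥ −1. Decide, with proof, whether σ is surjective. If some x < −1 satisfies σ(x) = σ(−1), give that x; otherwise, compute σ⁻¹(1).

Both pieces are strictly increasing (slopes 8 and 8), so each is injective on its own interval.
The left piece maps (−∞, −1) onto (−∞, 1); the right piece maps [−1, ∞) onto [−6, ∞).
The union (−∞, 1) ∪ [−6, ∞) covers ℝ, so σ is surjective.
For the follow-up: the images overlap, so an x < −1 with σ(x) = σ(−1) exists. σ(−1) = −6; solving 8x + 9 = −6 for x < −1 gives x = (−6 − 9)/8 = −15/8.

-15/8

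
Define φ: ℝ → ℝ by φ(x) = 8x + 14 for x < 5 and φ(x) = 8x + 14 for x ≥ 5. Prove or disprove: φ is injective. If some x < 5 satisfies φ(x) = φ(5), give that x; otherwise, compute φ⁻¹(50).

Both pieces are strictly increasing (slopes 8 and 8), so each is injective on its own interval.
The left piece maps (−∞, 5) onto (−∞, 54); the right piece maps [5, ∞) onto [54, ∞).
These images are disjoint, so no value is attained by both pieces. Therefore φ is injective.
Because the two images are disjoint, no x < 5 has φ(x) = φ(5), so we compute φ⁻¹(50): 50 lies in (−∞, 54), so solve 8x + 14 = 50: x = (50 − 14)/8 = 9/2.

9/2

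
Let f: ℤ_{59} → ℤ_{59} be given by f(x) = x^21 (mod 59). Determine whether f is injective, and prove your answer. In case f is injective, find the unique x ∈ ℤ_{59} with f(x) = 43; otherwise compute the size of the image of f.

Since 59 is prime, the nonzero elements of ℤ_{59} form a cyclic group of order 58.
As gcd(21, 58) = 1, raising to the 21st power is a bijection on this group: if x_1^21 ≡ x_2^21 then (x_1x_2^{−1})^21 = 1, and the only element of order dividing gcd(21, 58) = 1 is 1, so x_1 = x_2.
With f(0) = 0 this makes f injective on all of ℤ_{59}, hence bijective (finite equal-size domain and codomain). In particular f is injective.
Since f is injective, we find the preimage of 43. The inverse of x ↦ x^21 on (ℤ_{59})^× is x ↦ x^47, because 21·47 = 987 = 17·58 + 1 ≡ 1 (mod 58) and x^{58} = 1 for x ≠ 0 (Fermat). So f⁻¹(43) = 43^47 mod 59.
Repeated squaring mod 59: 43^1 ≡ 43, 43^2 ≡ 43² = 1849 ≡ 20, 43^4 ≡ 20² = 400 ≡ 46, 43^8 ≡ 46² = 2116 ≡ 51, 43^16 ≡ 51² = 2601 ≡ 5, 43^32 ≡ 5² = 25. Since 47 = 32 + 8 + 4 + 2 + 1, 43^47 ≡ 25·51·46·20·43: 25·51 = 1275 ≡ 36, then 36·46 = 1656 ≡ 4, then 4·20 = 80 ≡ 21, then 21·43 = 903 ≡ 18. So 43^47 ≡ 18 (mod 59).
Hence f⁻¹(43) = 18.

18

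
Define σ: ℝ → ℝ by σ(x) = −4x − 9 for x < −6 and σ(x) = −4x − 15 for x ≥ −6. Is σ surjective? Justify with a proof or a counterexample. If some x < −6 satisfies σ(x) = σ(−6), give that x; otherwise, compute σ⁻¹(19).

-7

Both pieces are strictly decreasing (slopes −4 and −4), so each is injective on its own interval.
The left piece maps (−∞, −6) onto (15, ∞); the right piece maps [−6, ∞) onto (−∞, 9].
The union (15, ∞) ∪ (−∞, 9] omits the interval between 15 and 9; in particular 15 has no preimage. So σ is not surjective.
Because the two images are disjoint, no x < −6 has σ(x) = σ(−6), so we compute σ⁻¹(19): 19 lies in (15, ∞), so solve −4x − 9 = 19: x = (19 + 9)/(−4) = −7.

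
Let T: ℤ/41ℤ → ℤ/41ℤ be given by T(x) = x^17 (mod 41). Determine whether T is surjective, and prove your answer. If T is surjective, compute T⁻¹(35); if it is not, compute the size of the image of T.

24

Since 41 is prime, the nonzero elements of ℤ/41ℤ form a cyclic group of order 40.
As gcd(17, 40) = 1, raising to the 17th power is a bijection on this group: if x_1^17 ≡ x_2^17 then (x_1x_2^{−1})^17 = 1, and the only element of order dividing gcd(17, 40) = 1 is 1, so x_1 = x_2.
With T(0) = 0 this makes T injective on all of ℤ/41ℤ, hence bijective (finite equal-size domain and codomain). In particular T is surjective.
Since T is surjective, we find the preimage of 35. The inverse of x ↦ x^17 on (ℤ/41ℤ)^× is x ↦ x^33, because 17·33 = 561 = 14·40 + 1 ≡ 1 (mod 40) and x^{40} = 1 for x ≠ 0 (Fermat). So T⁻¹(35) = 35^33 mod 41.
Repeated squaring mod 41: 35^1 ≡ 35, 35^2 ≡ 35² = 1225 ≡ 36, 35^4 ≡ 36² = 1296 ≡ 25, 35^8 ≡ 25² = 625 ≡ 10, 35^16 ≡ 10² = 100 ≡ 18, 35^32 ≡ 18² = 324 ≡ 37. Since 33 = 32 + 1, 35^33 ≡ 37·35: 37·35 = 1295 ≡ 24. So 35^33 ≡ 24 (mod 41).
Hence T⁻¹(35) = 24.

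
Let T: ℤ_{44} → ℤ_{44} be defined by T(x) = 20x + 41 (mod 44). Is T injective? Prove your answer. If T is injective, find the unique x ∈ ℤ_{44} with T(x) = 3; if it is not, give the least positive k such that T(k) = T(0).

11

Recall: T is injective if T(a) = T(b) implies a = b.
We have gcd(20, 44) = 4 > 1. Taking a = 0 and b = 11: T(0) = 41 and T(11) = 20·11 + 41 = 261 ≡ 41 (mod 44).
So T(0) = T(11) while 0 ≠ 11, hence T is not injective.
Since T is not injective, we find the least positive k with T(k) = T(0): this means 20k ≡ 0 (mod 44), i.e. 44 ∣ 20k. Since gcd(20, 44) = 4, dividing through by 4 this holds exactly when 11 ∣ 5k, and as gcd(5, 11) = 1, exactly when 11 ∣ k.
The smallest positive such k is 11.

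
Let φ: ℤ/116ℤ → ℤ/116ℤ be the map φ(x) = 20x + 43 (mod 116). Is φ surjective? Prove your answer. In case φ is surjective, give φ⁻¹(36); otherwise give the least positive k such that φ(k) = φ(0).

29

Since gcd(20, 116) = 4, we have 20x ≡ 0 (mod 4) for all x, so φ(x) ≡ 3 (mod 4).
But 0 ≢ 3 (mod 4), so 0 ∈ ℤ/116ℤ has no preimage. Hence φ is not surjective.
Since φ is not surjective, we find the least positive k with φ(k) = φ(0): this means 20k ≡ 0 (mod 116), i.e. 116 ∣ 20k. Since gcd(20, 116) = 4, dividing through by 4 this holds exactly when 29 ∣ 5k, and as gcd(5, 29) = 1, exactly when 29 ∣ k.
The smallest positive such k is 29.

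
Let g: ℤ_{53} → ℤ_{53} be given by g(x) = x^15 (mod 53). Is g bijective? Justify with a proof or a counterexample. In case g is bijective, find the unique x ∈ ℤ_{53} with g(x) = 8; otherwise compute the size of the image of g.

48

Since 53 is prime, the nonzero elements of ℤ_{53} form a cyclic group of order 52.
As gcd(15, 52) = 1, raising to the 15th power is a bijection on this group: if u^15 ≡ v^15 then (uv^{−1})^15 = 1, and the only element of order dividing gcd(15, 52) = 1 is 1, so u = v.
With g(0) = 0 this makes g injective on all of ℤ_{53}, hence bijective (finite equal-size domain and codomain). In particular g is bijective.
Since g is bijective, we find the preimage of 8. The inverse of x ↦ x^15 on (ℤ_{53})^× is x ↦ x^7, because 15·7 = 105 = 2·52 + 1 ≡ 1 (mod 52) and x^{52} = 1 for x ≠ 0 (Fermat). So g⁻¹(8) = 8^7 mod 53.
Repeated squaring mod 53: 8^1 ≡ 8, 8^2 ≡ 8² = 64 ≡ 11, 8^4 ≡ 11² = 121 ≡ 15. Since 7 = 4 + 2 + 1, 8^7 ≡ 15·11·8: 15·11 = 165 ≡ 6, then 6·8 = 48. So 8^7 ≡ 48 (mod 53).
Hence g⁻¹(8) = 48.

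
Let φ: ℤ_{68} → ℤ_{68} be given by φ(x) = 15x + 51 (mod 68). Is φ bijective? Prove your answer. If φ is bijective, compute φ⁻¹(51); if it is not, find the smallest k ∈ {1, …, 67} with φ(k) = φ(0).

If φ(s) = φ(t), then 15s ≡ 15t (mod 68). Because gcd(15, 68) = 1, we may cancel 15 to get s ≡ t (mod 68).
We now compute 15⁻¹ mod 68 explicitly. Euclid's algorithm: 68 = 4·15 + 8, 15 = 1·8 + 7, 8 = 1·7 + 1; back-substituting gives 1 = 59·15 − 13·68, so 15⁻¹ ≡ 59 (mod 68).
For any y ∈ ℤ_{68}, x = 59(y − 51) mod 68 satisfies φ(x) = 15·59(y − 51) + 51 ≡ y (since 15·59 ≡ 1 mod 68). So every y has a preimage.
Therefore φ is bijective.
Since φ is bijective, we find φ⁻¹(51): we need 15x ≡ 51 − 51 ≡ 0 (mod 68). Using 15⁻¹ = 59: x ≡ 59·0 = 0, so x = 0.
Check: φ(0) = 15·0 + 51 = 51 ≡ 51 (mod 68).

0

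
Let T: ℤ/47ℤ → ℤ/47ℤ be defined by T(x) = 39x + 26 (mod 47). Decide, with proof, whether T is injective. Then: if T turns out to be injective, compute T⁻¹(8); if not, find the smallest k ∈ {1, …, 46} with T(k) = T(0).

Recall that injectivity means: for all s, t in the domain, T(s) = T(t) implies s = t.
If T(s) = T(t), then 39s ≡ 39t (mod 47). Because gcd(39, 47) = 1, we may cancel 39 to get s ≡ t (mod 47).
So T is injective.
We now compute 39⁻¹ mod 47 explicitly. Euclid's algorithm: 47 = 1·39 + 8, 39 = 4·8 + 7, 8 = 1·7 + 1; back-substituting gives 1 = 41·39 − 34·47, so 39⁻¹ ≡ 41 (mod 47).
Since T is injective, we compute T⁻¹(8): solve 39x + 26 ≡ 8 (mod 47), i.e. 39x ≡ 29 (mod 47).
Multiplying by 39⁻¹ = 41 gives x ≡ 41·29 = 1189 = 25·47 + 14 ≡ 14 (mod 47).
Check: T(14) = 39·14 + 26 = 572 = 12·47 + 8 ≡ 8 (mod 47).

14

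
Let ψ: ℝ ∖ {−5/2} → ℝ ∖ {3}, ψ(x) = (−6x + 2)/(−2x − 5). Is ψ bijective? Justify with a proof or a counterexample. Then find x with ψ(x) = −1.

Suppose ψ(u) = ψ(v). Cross-multiplying: (−6u + 2)(−2v − 5) = (−6v + 2)(−2u − 5).
Expanding both sides and cancelling the symmetric terms leaves 34·(u − v) = 0. Since 34 ≠ 0, u = v. Therefore ψ is injective.
For any y ≠ 3, solving y(−2x − 5) = −6x + 2 for x gives a well-defined x ≠ −5/2. So ψ is surjective.
Therefore ψ is bijective.
Solving ψ(x) = −1: cross-multiplying gives −6x + 2 = −1(−2x − 5), which rearranges to −8x = 3, so x = −3/8.

-3/8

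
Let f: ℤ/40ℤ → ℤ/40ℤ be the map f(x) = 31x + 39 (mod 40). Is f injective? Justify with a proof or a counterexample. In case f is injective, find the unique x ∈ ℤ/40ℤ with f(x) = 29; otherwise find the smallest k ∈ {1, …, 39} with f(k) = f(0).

If f(a) = f(b), then 31a ≡ 31b (mod 40). Because gcd(31, 40) = 1, we may cancel 31 to get a ≡ b (mod 40).
Hence f is injective.
We now compute 31⁻¹ mod 40 explicitly. Euclid's algorithm: 40 = 1·31 + 9, 31 = 3·9 + 4, 9 = 2·4 + 1; back-substituting gives 1 = 31·31 − 24·40, so 31⁻¹ ≡ 31 (mod 40).
Since f is injective, we compute f⁻¹(29): solve 31x + 39 ≡ 29 (mod 40), i.e. 31x ≡ 30 (mod 40).
Multiplying by 31⁻¹ = 31 gives x ≡ 31·30 = 930 = 23·40 + 10 ≡ 10 (mod 40).
Check: f(10) = 31·10 + 39 = 349 = 8·40 + 29 ≡ 29 (mod 40).

10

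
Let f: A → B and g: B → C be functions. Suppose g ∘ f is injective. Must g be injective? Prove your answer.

No. Take A = {1}, B = {1, 2}, C = {1, 2}, f(a) = a for each a ∈ A, and g(b) = 1 if b ∈ {1, 2} else g(b) = b.
Then g ∘ f = f is injective (A ⊂ B and f is the inclusion), but g(1) = g(2) = 1 with 1 ≠ 2, so g is not injective.

not injective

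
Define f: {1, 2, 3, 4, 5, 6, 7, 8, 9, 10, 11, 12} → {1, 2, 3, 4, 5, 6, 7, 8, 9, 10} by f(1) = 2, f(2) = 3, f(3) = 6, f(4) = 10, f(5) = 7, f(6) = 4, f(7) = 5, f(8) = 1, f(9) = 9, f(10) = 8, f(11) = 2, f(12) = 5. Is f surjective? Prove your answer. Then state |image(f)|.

Every element of the codomain has a preimage: 1 = f(8), 2 = f(1), 3 = f(2), 4 = f(6), 5 = f(7), 6 = f(3), 7 = f(5), 8 = f(10), 9 = f(9), 10 = f(4).
Thus f is surjective.
The image of f is {1, 2, 3, 4, 5, 6, 7, 8, 9, 10}, which has 10 elements.

10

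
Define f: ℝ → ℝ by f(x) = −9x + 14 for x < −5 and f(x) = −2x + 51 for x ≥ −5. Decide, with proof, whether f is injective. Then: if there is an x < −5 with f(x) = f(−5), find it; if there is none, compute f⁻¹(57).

Both pieces are strictly decreasing (slopes −9 and −2), so each is injective on its own interval.
The left piece maps (−∞, −5) onto (59, ∞); the right piece maps [−5, ∞) onto (−∞, 61].
These images overlap. In particular f(−5) = 61 (right piece), and solving −9x + 14 = 61 on the left piece gives x = −47/9 < −5.
So f(−47/9) = f(−5) with −47/9 ≠ −5, and f is not injective. This x = −47/9 is the requested value below −5.

-47/9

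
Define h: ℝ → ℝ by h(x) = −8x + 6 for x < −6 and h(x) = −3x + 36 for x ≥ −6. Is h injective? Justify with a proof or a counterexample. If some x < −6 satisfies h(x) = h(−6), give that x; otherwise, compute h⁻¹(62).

Both pieces are strictly decreasing (slopes −8 and −3), so each is injective on its own interval.
The left piece maps (−∞, −6) onto (54, ∞); the right piece maps [−6, ∞) onto (−∞, 54].
These images are disjoint, so no value is attained by both pieces. So h is injective.
Because the two images are disjoint, no x < −6 has h(x) = h(−6), so we compute h⁻¹(62): 62 lies in (54, ∞), so solve −8x + 6 = 62: x = (62 − 6)/(−8) = −7.

-7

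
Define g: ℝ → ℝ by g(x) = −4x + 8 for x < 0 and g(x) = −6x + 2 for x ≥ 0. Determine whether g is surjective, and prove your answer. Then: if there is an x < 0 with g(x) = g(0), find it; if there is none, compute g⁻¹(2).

Both pieces are strictly decreasing (slopes −4 and −6), so each is injective on its own interval.
The left piece maps (−∞, 0) onto (8, ∞); the right piece maps [0, ∞) onto (−∞, 2].
The union (8, ∞) ∪ (−∞, 2] omits the interval between 8 and 2; in particular 8 has no preimage. So g is not surjective.
Because the two images are disjoint, no x < 0 has g(x) = g(0), so we compute g⁻¹(2): 2 lies in (−∞, 2], so solve −6x + 2 = 2: x = (2 − 2)/(−6) = 0.

0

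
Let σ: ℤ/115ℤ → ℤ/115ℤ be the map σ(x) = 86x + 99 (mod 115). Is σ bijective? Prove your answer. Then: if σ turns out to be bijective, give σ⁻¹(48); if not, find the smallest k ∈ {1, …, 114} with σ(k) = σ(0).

Suppose σ(a) = σ(b) in ℤ/115ℤ. Then 86a + 99 ≡ 86b + 99 (mod 115), thus 86(a − b) ≡ 0 (mod 115).
Since gcd(86, 115) = 1, 86 is invertible modulo 115, therefore a − b ≡ 0 (mod 115), i.e. a = b.
We now compute 86⁻¹ mod 115 explicitly. Euclid's algorithm: 115 = 1·86 + 29, 86 = 2·29 + 28, 29 = 1·28 + 1; back-substituting gives 1 = 111·86 − 83·115, so 86⁻¹ ≡ 111 (mod 115).
For any y ∈ ℤ/115ℤ, x = 111(y − 99) mod 115 satisfies σ(x) = 86·111(y − 99) + 99 ≡ y (since 86·111 ≡ 1 mod 115). So every y has a preimage.
Therefore σ is bijective.
Since σ is bijective, we find σ⁻¹(48): we need 86x ≡ 48 − 99 ≡ 64 (mod 115). Using 86⁻¹ = 111: x ≡ 111·64 = 7104 = 61·115 + 89, so x = 89.
Check: σ(89) = 86·89 + 99 = 7753 = 67·115 + 48 ≡ 48 (mod 115).

89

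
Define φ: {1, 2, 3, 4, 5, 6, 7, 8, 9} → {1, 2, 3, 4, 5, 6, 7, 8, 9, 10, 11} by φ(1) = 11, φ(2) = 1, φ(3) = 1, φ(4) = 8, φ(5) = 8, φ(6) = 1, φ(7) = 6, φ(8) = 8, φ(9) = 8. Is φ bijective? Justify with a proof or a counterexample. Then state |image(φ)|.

4

φ(2) = 1 = φ(3) with 2 ≠ 3, so φ is not injective, hence not bijective.
The image of φ is {1, 6, 8, 11}, which has 4 elements.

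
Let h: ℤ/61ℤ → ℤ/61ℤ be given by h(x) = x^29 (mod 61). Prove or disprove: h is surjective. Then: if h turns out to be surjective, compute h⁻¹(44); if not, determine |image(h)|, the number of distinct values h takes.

Since 61 is prime, the nonzero elements of ℤ/61ℤ form a cyclic group of order 60.
As gcd(29, 60) = 1, raising to the 29th power is a bijection on this group: if x_1^29 ≡ x_2^29 then (x_1x_2^{−1})^29 = 1, and the only element of order dividing gcd(29, 60) = 1 is 1, so x_1 = x_2.
With h(0) = 0 this makes h injective on all of ℤ/61ℤ, hence bijective (finite equal-size domain and codomain). In particular h is surjective.
Since h is surjective, we find the preimage of 44. The inverse of x ↦ x^29 on (ℤ/61ℤ)^× is x ↦ x^29, because 29·29 = 841 = 14·60 + 1 ≡ 1 (mod 60) and x^{60} = 1 for x ≠ 0 (Fermat). So h⁻¹(44) = 44^29 mod 61.
Repeated squaring mod 61: 44^1 ≡ 44, 44^2 ≡ 44² = 1936 ≡ 45, 44^4 ≡ 45² = 2025 ≡ 12, 44^8 ≡ 12² = 144 ≡ 22, 44^16 ≡ 22² = 484 ≡ 57. Since 29 = 16 + 8 + 4 + 1, 44^29 ≡ 57·22·12·44: 57·22 = 1254 ≡ 34, then 34·12 = 408 ≡ 42, then 42·44 = 1848 ≡ 18. So 44^29 ≡ 18 (mod 61).
Hence h⁻¹(44) = 18.

18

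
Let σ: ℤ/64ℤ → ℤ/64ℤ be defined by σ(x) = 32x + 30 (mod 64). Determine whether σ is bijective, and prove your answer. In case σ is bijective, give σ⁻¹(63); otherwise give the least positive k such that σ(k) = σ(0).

2

Recall: injectivity means: for all s, t in the domain, σ(s) = σ(t) implies s = t.
We have gcd(32, 64) = 32 > 1. Taking s = 0 and t = 2: σ(0) = 30 and σ(2) = 32·2 + 30 = 94 ≡ 30 (mod 64).
So σ(0) = σ(2) while 0 ≠ 2, hence σ is not injective, hence not bijective.
Since σ is not bijective, we find the least positive k with σ(k) = σ(0): this means 32k ≡ 0 (mod 64), i.e. 64 ∣ 32k. Since gcd(32, 64) = 32, dividing through by 32 this holds exactly when 2 ∣ k.
The smallest positive such k is 2.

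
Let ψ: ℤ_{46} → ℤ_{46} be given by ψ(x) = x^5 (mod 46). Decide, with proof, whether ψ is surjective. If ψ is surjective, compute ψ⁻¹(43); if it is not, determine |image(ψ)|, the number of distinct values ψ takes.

5

Computing x^5 mod 46 for each x (by repeated squaring, reducing mod 46 at every step), the values ψ(0), ψ(1), …, ψ(45) are: 0, 1, 32, 13, 12, 43, 2, 17, 16, 31, 42, 5, 18, 27, 38, 7, 6, 21, 26, 11, 10, 37, 22, 23, 24, 9, 36, 35, 20, 25, 40, 39, 8, 19, 28, 41, 4, 15, 30, 29, 44, 3, 34, 33, 14, 45.
Every element of ℤ_{46} appears exactly once in this list, so ψ is a bijection, and in particular surjective.
Since ψ is surjective, we read off the preimage of 43 from the same table: ψ(5) = 43, so ψ⁻¹(43) = 5.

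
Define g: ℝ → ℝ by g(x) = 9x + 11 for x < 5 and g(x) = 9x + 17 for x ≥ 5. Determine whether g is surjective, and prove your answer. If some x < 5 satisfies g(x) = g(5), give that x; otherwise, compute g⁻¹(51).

Both pieces are strictly increasing (slopes 9 and 9), so each is injective on its own interval.
The left piece maps (−∞, 5) onto (−∞, 56); the right piece maps [5, ∞) onto [62, ∞).
The union (−∞, 56) ∪ [62, ∞) omits the interval between 56 and 62; in particular 56 has no preimage. So g is not surjective.
Because the two images are disjoint, no x < 5 has g(x) = g(5), so we compute g⁻¹(51): 51 lies in (−∞, 56), so solve 9x + 11 = 51: x = (51 − 11)/9 = 40/9.

40/9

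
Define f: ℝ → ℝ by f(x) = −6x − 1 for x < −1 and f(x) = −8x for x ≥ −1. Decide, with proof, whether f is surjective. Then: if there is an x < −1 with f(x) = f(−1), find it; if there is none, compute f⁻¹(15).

Both pieces are strictly decreasing (slopes −6 and −8), so each is injective on its own interval.
The left piece maps (−∞, −1) onto (5, ∞); the right piece maps [−1, ∞) onto (−∞, 8].
The union (5, ∞) ∪ (−∞, 8] covers ℝ, so f is surjective.
For the follow-up: the images overlap, so an x < −1 with f(x) = f(−1) exists. f(−1) = 8; solving −6x − 1 = 8 for x < −1 gives x = (8 + 1)/(−6) = −3/2.

-3/2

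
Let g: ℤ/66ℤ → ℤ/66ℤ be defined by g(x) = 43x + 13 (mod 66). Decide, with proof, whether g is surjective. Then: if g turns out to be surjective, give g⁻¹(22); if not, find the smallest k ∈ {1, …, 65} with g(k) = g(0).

Since gcd(43, 66) = 1, 43 is invertible modulo 66. Euclid's algorithm: 66 = 1·43 + 23, 43 = 1·23 + 20, 23 = 1·20 + 3, 20 = 6·3 + 2, 3 = 1·2 + 1; back-substituting gives 1 = 43·43 − 28·66, so 43⁻¹ ≡ 43 (mod 66).
For any y ∈ ℤ/66ℤ, x = 43(y − 13) mod 66 satisfies g(x) = 43·43(y − 13) + 13 ≡ y (since 43·43 ≡ 1 mod 66). So every y has a preimage.
Hence g is surjective.
Since g is surjective, we find g⁻¹(22): we need 43x ≡ 22 − 13 ≡ 9 (mod 66). Using 43⁻¹ = 43: x ≡ 43·9 = 387 = 5·66 + 57, so x = 57.
Check: g(57) = 43·57 + 13 = 2464 = 37·66 + 22 ≡ 22 (mod 66).

57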